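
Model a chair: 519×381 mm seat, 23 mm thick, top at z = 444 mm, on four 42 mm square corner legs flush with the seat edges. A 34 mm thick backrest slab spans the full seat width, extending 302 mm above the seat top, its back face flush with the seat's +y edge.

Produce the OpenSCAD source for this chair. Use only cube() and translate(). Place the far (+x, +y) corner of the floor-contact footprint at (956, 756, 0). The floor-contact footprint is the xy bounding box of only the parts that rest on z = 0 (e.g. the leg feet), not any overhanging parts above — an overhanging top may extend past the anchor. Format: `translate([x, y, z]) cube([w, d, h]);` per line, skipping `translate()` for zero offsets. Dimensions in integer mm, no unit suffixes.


translate([437, 375, 421]) cube([519, 381, 23]);
translate([437, 375, 0]) cube([42, 42, 421]);
translate([914, 375, 0]) cube([42, 42, 421]);
translate([437, 714, 0]) cube([42, 42, 421]);
translate([914, 714, 0]) cube([42, 42, 421]);
translate([437, 722, 444]) cube([519, 34, 302]);


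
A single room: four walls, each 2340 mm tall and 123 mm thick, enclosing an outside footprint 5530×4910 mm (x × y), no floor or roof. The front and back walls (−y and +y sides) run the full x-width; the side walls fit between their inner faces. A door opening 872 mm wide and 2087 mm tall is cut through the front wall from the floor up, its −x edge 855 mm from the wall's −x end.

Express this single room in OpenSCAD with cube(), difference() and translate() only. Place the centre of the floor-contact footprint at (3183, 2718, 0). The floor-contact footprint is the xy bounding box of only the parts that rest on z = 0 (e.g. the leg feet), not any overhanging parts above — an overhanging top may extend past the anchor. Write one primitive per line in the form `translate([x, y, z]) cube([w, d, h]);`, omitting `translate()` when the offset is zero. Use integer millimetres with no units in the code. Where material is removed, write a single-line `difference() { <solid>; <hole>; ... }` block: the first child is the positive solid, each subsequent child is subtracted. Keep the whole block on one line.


difference() { translate([418, 263, 0]) cube([5530, 123, 2340]); translate([1273, 263, 0]) cube([872, 123, 2087]); }
translate([418, 5050, 0]) cube([5530, 123, 2340]);
translate([418, 386, 0]) cube([123, 4664, 2340]);
translate([5825, 386, 0]) cube([123, 4664, 2340]);


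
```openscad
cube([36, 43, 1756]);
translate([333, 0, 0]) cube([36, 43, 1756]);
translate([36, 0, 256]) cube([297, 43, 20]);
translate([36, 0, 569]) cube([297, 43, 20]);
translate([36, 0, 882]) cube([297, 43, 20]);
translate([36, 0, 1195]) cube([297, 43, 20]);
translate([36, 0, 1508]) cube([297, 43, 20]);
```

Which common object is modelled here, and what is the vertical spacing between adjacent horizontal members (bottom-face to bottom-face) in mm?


A ladder. The rung spacing is 313 mm.

Two tall 36×43 posts with 5 short bars between them — a ladder. Adjacent rungs sit at z = 256 and z = 569, so the spacing is 569 − 256 = 313 mm.


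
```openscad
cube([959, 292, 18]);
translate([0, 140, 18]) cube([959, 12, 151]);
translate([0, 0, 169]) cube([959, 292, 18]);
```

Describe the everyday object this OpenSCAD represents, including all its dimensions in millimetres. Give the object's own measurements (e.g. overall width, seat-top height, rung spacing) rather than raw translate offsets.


An I-beam lying along x, 959 mm long. Overall section height 187 mm. Two flanges 292 mm wide (y) and 18 mm thick, one on the floor and one at the top; a web 12 mm thick runs between them, centred on the flange width.


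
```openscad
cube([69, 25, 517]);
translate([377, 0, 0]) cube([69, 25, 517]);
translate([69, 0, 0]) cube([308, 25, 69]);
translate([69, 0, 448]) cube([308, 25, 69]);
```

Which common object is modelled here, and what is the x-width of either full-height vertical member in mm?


A picture frame. The border width is 69 mm.

Four thin pieces enclosing a rectangular opening — a picture frame. The two full-height stiles are 517 mm tall; the top rail sits at z = 448 and is 69 mm tall, so the border above the opening is 517 − 448 = 69 mm, matching the stile x-width.


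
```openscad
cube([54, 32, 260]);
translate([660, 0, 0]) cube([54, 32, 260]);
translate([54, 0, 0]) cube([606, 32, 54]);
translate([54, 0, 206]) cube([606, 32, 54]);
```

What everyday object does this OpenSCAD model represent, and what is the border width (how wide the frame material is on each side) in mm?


A picture frame. The border width is 54 mm.

Four thin pieces enclosing a rectangular opening — a picture frame. The two full-height stiles are 260 mm tall; the top rail sits at z = 206 and is 54 mm tall, so the border above the opening is 260 − 206 = 54 mm, matching the stile x-width.


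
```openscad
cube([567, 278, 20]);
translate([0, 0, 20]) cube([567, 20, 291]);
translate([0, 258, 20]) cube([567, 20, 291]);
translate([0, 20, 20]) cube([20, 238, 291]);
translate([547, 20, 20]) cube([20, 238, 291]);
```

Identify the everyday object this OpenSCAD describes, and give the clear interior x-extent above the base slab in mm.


An open box. The internal width is 527 mm.

A 567×278 base slab with four walls standing on it — an open box. The base is 567 mm wide and the walls are 20 mm thick, so the internal width is 567 − 2 × 20 = 527 mm.


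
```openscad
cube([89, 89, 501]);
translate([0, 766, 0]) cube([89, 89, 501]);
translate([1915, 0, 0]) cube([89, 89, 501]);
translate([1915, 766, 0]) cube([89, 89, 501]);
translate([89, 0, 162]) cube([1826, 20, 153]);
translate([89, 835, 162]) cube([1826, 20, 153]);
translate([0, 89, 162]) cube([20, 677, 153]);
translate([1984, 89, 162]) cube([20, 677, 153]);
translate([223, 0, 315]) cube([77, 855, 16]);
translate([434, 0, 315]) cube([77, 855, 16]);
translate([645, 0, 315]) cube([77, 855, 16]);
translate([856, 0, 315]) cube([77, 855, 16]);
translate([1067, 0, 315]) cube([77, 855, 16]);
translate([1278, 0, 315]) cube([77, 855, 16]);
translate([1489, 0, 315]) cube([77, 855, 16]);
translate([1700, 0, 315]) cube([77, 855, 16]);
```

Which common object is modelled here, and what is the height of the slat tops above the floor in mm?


A bed frame. The slat-top height is 331 mm.

Four posts, four rails, and a row of slats — a bed frame. Slats sit on the rails at z = 162 + 153 = 315; with slat thickness 16, the top is 331 mm.


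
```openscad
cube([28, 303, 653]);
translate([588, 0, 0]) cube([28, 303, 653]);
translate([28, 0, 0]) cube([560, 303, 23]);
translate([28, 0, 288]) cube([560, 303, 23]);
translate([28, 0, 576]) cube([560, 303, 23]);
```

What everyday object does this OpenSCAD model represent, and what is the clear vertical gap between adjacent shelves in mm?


A bookshelf. The clear shelf gap is 265 mm.

Two tall side panels with 3 horizontal boards between them — a bookshelf. The first two shelf undersides are at z = 0 and z = 288; with shelf thickness 23, the clear gap is 288 − 0 − 23 = 265 mm.


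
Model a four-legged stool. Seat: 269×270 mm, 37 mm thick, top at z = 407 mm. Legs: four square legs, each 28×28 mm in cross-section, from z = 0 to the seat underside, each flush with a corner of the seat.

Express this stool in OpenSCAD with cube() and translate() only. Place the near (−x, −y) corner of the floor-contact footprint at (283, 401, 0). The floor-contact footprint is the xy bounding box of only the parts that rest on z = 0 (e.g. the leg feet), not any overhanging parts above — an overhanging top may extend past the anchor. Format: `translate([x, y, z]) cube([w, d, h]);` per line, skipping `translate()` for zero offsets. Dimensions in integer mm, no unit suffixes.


translate([283, 401, 370]) cube([269, 270, 37]);
translate([283, 401, 0]) cube([28, 28, 370]);
translate([524, 401, 0]) cube([28, 28, 370]);
translate([283, 643, 0]) cube([28, 28, 370]);
translate([524, 643, 0]) cube([28, 28, 370]);


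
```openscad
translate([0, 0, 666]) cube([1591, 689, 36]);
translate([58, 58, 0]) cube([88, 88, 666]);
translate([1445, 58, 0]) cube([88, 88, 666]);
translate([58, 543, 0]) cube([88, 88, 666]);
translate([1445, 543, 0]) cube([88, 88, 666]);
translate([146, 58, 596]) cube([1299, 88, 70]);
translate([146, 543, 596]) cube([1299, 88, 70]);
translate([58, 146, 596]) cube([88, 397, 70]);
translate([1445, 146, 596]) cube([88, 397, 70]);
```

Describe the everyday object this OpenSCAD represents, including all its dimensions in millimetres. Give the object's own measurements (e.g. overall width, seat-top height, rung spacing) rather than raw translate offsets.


A table: top 1591 mm (x) × 689 mm (y), 36 mm thick, upper face at z = 702 mm, on four 88×88 mm square legs, each inset 58 mm from the nearest pair of top edges from z = 0 to the bottom of the top. Four apron rails, 88 mm thick and 70 mm tall, run between adjacent legs with their top edges flush with the underside of the top and their outer faces flush with the legs' outer faces.


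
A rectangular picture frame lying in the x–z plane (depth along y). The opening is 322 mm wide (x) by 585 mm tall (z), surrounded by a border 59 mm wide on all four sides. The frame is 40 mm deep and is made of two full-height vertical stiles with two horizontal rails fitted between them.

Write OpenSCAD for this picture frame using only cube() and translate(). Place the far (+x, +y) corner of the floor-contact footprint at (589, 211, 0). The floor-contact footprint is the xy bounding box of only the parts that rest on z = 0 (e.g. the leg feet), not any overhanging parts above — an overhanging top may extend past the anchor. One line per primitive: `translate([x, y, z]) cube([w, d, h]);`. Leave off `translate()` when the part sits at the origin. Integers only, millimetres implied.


translate([149, 171, 0]) cube([59, 40, 703]);
translate([530, 171, 0]) cube([59, 40, 703]);
translate([208, 171, 0]) cube([322, 40, 59]);
translate([208, 171, 644]) cube([322, 40, 59]);


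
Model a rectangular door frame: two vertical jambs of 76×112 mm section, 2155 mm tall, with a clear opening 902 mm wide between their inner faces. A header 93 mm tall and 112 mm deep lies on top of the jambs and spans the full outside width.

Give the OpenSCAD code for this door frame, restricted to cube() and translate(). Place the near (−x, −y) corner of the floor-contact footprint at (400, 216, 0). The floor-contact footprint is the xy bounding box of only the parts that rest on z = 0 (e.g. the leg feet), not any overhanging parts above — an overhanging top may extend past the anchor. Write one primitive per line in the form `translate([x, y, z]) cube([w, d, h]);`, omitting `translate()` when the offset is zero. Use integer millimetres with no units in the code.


translate([400, 216, 0]) cube([76, 112, 2155]);
translate([1378, 216, 0]) cube([76, 112, 2155]);
translate([400, 216, 2155]) cube([1054, 112, 93]);


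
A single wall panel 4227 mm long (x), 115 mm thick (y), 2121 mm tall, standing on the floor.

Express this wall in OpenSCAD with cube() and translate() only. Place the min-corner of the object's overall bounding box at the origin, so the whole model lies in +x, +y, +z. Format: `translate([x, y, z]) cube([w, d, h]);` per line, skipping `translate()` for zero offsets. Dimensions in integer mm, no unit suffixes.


cube([4227, 115, 2121]);


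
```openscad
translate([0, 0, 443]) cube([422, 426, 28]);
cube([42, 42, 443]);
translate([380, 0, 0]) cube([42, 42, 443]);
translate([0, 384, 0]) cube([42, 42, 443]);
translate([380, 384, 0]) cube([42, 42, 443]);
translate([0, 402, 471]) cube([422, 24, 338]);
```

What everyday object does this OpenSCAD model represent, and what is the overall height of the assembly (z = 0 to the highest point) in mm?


A chair. The overall height is 809 mm.

A slab on four corner posts with a tall panel at the back — a chair. The seat slab sits at z = 443 with thickness 28, and the 338 mm backrest starts at the seat top, so the overall height is 443 + 28 + 338 = 809 mm.


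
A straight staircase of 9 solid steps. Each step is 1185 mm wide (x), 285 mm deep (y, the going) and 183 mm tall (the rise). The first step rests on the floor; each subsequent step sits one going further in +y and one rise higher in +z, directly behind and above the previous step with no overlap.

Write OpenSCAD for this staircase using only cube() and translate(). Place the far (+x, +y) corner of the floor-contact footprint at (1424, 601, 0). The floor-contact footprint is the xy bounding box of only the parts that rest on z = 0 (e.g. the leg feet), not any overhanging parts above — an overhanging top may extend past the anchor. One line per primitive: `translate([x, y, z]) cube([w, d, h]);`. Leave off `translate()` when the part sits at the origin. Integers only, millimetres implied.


translate([239, 316, 0]) cube([1185, 285, 183]);
translate([239, 601, 183]) cube([1185, 285, 183]);
translate([239, 886, 366]) cube([1185, 285, 183]);
translate([239, 1171, 549]) cube([1185, 285, 183]);
translate([239, 1456, 732]) cube([1185, 285, 183]);
translate([239, 1741, 915]) cube([1185, 285, 183]);
translate([239, 2026, 1098]) cube([1185, 285, 183]);
translate([239, 2311, 1281]) cube([1185, 285, 183]);
translate([239, 2596, 1464]) cube([1185, 285, 183]);


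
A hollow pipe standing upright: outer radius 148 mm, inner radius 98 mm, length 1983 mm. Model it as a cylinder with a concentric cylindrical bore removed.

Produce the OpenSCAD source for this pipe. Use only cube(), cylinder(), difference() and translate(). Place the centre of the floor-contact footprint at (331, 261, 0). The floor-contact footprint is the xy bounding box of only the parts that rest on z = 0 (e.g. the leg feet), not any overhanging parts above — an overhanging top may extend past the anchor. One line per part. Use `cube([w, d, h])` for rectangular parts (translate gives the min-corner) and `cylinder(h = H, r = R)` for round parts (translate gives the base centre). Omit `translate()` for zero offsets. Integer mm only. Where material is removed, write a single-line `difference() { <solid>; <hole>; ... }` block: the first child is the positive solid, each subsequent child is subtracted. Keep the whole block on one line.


difference() { translate([331, 261, 0]) cylinder(h = 1983, r = 148); translate([331, 261, 0]) cylinder(h = 1983, r = 98); }


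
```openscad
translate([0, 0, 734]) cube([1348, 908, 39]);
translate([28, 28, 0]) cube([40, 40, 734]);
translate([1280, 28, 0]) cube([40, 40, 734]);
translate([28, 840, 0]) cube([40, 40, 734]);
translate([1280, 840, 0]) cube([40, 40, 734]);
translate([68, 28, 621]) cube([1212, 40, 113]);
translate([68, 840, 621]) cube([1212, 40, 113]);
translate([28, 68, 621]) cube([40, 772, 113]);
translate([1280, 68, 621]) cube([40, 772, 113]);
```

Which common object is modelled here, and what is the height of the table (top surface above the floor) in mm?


A table. The table height is 773 mm.

A 1348×908×39 slab sits at z = 734 on four 40 mm square posts — a table. The top surface is at 734 + 39 = 773 mm.


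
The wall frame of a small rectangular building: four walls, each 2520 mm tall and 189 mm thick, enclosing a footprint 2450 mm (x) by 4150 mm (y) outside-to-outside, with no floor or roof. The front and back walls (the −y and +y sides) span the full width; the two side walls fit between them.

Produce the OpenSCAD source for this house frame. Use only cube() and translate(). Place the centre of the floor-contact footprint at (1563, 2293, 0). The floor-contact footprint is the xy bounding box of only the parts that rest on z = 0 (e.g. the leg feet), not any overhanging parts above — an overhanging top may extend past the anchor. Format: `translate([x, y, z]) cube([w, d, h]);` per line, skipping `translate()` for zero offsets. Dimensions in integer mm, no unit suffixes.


translate([338, 218, 0]) cube([2450, 189, 2520]);
translate([338, 4179, 0]) cube([2450, 189, 2520]);
translate([338, 407, 0]) cube([189, 3772, 2520]);
translate([2599, 407, 0]) cube([189, 3772, 2520]);


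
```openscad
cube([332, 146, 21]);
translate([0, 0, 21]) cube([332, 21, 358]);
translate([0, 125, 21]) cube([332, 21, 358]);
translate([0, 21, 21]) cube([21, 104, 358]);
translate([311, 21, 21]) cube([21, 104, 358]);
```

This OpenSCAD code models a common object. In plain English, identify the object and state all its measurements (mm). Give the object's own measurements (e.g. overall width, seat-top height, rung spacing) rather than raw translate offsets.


An open-topped rectangular box: outside dimensions 332×146×379 mm, with a uniform wall and base thickness of 21 mm. The base is a full 332×146 slab on the floor; four walls sit on top of the base. The front and back walls (the −y and +y sides) span the full width; the two side walls fit between them.


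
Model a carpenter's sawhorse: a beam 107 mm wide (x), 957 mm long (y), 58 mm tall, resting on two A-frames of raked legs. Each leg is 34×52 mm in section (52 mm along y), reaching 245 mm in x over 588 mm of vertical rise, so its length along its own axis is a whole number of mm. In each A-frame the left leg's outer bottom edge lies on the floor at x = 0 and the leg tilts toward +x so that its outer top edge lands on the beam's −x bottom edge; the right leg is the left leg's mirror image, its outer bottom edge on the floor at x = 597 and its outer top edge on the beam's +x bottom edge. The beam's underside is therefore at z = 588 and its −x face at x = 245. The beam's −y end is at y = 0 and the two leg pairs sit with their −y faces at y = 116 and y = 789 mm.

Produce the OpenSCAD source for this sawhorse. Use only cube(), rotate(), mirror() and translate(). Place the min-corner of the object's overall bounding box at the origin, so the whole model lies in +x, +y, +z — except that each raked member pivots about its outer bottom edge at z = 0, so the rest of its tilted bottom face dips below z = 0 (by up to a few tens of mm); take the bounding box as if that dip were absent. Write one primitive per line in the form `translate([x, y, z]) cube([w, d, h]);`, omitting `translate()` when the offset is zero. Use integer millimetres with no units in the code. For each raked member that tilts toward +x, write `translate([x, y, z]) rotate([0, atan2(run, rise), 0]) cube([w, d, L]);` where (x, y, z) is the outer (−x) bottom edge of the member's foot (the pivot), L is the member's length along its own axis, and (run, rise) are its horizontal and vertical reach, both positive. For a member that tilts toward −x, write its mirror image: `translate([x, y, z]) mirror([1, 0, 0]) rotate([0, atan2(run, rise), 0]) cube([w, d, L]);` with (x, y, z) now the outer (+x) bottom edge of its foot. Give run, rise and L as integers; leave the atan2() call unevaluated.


translate([245, 0, 588]) cube([107, 957, 58]);
translate([0, 116, 0]) rotate([0, atan2(245, 588), 0]) cube([34, 52, 637]);
translate([597, 116, 0]) mirror([1, 0, 0]) rotate([0, atan2(245, 588), 0]) cube([34, 52, 637]);
translate([0, 789, 0]) rotate([0, atan2(245, 588), 0]) cube([34, 52, 637]);
translate([597, 789, 0]) mirror([1, 0, 0]) rotate([0, atan2(245, 588), 0]) cube([34, 52, 637]);


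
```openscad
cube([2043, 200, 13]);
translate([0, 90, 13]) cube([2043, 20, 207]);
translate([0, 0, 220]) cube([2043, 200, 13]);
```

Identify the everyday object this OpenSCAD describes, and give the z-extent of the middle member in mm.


An I-beam. The web height is 207 mm.

Two wide flanges with a thin centred web — an I-beam. Overall 233 mm minus two 13 mm flanges gives a web of 233 − 2·13 = 207 mm.


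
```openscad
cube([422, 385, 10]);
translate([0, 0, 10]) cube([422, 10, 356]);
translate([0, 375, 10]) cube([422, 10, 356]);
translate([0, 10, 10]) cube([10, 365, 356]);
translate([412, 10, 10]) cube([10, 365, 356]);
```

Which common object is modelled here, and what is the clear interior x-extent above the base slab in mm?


An open box. The internal width is 402 mm.

A 422×385 base slab with four walls standing on it — an open box. The base is 422 mm wide and the walls are 10 mm thick, so the internal width is 422 − 2 × 10 = 402 mm.


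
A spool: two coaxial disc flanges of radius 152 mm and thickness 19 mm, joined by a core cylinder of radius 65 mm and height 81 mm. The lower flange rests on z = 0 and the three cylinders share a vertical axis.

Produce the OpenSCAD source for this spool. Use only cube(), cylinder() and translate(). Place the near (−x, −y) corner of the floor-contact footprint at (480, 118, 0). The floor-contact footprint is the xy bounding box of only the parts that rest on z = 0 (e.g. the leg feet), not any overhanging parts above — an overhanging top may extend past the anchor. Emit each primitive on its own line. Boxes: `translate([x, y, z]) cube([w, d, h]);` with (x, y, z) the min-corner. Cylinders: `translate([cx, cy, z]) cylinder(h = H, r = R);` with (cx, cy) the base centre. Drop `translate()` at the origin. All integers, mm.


translate([632, 270, 0]) cylinder(h = 19, r = 152);
translate([632, 270, 19]) cylinder(h = 81, r = 65);
translate([632, 270, 100]) cylinder(h = 19, r = 152);


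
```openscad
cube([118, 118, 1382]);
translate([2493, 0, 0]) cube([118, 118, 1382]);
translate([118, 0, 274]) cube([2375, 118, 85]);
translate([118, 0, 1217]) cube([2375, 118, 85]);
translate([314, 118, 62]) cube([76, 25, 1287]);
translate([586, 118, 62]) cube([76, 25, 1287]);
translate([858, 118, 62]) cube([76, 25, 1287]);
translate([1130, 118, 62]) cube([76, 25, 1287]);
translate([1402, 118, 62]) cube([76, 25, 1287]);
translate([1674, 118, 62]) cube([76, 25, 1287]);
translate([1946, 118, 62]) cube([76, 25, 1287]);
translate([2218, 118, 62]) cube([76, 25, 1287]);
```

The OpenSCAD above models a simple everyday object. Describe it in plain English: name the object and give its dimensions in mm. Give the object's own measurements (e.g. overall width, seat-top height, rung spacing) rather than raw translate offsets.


A fence section. Two 118×118 mm posts, 1382 mm tall, stand on the floor with a clear span of 2375 mm between their inner faces. Two horizontal rails of 118×85 mm section span the gap between the posts with their undersides at z = 274 mm and z = 1217 mm, flush with the posts' −y face. 8 pickets, each 76 mm wide, 25 mm thick and 1287 mm tall, are fixed to the +y face of the rails with their bottoms at z = 62 mm, spaced across the span with a 196 mm gap after the −x post and between neighbouring pickets, with 199 mm left before the +x post.


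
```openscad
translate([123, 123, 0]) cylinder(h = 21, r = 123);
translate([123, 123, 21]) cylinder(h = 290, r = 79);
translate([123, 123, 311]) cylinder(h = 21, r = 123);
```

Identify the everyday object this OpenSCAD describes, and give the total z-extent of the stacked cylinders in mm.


A spool. The overall height is 332 mm.

Three coaxial cylinders, large–small–large — a spool. Two 21 mm flanges and a 290 mm core give 21 + 290 + 21 = 332 mm.


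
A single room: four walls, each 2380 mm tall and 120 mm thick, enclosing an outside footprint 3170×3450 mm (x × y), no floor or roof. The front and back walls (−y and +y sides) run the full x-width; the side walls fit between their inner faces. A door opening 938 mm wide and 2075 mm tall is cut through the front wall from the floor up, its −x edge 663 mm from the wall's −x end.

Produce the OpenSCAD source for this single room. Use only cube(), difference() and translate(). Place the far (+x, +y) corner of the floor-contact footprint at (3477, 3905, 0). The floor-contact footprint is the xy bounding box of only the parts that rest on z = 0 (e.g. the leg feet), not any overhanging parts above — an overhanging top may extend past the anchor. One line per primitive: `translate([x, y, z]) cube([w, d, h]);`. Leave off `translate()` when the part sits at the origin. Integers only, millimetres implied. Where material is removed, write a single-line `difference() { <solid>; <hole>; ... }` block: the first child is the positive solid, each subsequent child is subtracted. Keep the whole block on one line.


difference() { translate([307, 455, 0]) cube([3170, 120, 2380]); translate([970, 455, 0]) cube([938, 120, 2075]); }
translate([307, 3785, 0]) cube([3170, 120, 2380]);
translate([307, 575, 0]) cube([120, 3210, 2380]);
translate([3357, 575, 0]) cube([120, 3210, 2380]);


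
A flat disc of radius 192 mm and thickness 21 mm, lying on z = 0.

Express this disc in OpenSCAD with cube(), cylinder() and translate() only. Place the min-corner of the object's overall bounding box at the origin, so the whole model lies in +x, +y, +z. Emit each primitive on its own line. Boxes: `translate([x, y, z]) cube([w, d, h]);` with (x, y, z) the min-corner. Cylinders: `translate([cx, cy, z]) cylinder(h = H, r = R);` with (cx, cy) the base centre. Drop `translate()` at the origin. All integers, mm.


translate([192, 192, 0]) cylinder(h = 21, r = 192);


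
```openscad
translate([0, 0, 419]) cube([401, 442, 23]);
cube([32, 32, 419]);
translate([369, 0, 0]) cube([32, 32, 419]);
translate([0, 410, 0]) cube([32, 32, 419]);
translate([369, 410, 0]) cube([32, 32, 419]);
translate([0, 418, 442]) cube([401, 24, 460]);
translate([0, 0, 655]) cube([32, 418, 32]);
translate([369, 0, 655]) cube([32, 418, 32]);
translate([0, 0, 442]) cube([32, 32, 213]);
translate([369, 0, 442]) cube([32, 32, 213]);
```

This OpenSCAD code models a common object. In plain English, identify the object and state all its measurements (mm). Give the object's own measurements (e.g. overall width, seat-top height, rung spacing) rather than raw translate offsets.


A chair. The seat is a 401×442×23 mm slab with its top at z = 442 mm, on four 32×32 mm corner legs (flush with the seat edges, standing on z = 0). A flat backrest 24 mm thick, 460 mm tall, spans the full seat width and rises from the seat top along its +y edge, rear face flush with the rear of the seat. Two armrests of 32×32 mm section run along each side from the seat's front edge to the front of the backrest, top faces 245 mm above the seat top and outer faces flush with the seat's x-edges; a 32×32 mm post under the front of each armrest stands on the seat at the front corner.


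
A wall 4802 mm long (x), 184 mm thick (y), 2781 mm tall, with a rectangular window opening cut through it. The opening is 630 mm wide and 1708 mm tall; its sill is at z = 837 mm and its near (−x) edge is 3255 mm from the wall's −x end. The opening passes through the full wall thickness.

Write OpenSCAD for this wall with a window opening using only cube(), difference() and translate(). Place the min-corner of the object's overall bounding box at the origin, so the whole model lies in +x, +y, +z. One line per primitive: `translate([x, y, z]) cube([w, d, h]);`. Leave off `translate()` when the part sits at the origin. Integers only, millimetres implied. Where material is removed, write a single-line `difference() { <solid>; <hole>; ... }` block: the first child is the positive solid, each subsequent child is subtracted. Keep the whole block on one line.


difference() { cube([4802, 184, 2781]); translate([3255, 0, 837]) cube([630, 184, 1708]); }


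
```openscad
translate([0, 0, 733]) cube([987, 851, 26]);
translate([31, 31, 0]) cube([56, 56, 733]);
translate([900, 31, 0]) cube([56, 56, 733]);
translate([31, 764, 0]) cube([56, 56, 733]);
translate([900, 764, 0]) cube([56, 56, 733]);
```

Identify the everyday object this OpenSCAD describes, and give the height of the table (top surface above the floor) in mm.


A table. The table height is 759 mm.

A 987×851×26 slab sits at z = 733 on four 56 mm square posts — a table. The top surface is at 733 + 26 = 759 mm.


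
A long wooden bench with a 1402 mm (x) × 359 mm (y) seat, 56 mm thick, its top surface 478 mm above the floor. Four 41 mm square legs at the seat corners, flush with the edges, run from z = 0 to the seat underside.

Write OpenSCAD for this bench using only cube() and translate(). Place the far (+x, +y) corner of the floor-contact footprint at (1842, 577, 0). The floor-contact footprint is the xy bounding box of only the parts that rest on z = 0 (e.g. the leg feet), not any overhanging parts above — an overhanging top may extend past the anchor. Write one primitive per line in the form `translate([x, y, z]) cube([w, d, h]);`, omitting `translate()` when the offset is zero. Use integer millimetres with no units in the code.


// leg_h = 478 − 56 = 422
translate([440, 218, 422]) cube([1402, 359, 56]);
translate([440, 218, 0]) cube([41, 41, 422]);
translate([440, 536, 0]) cube([41, 41, 422]);
translate([1801, 218, 0]) cube([41, 41, 422]);
translate([1801, 536, 0]) cube([41, 41, 422]);


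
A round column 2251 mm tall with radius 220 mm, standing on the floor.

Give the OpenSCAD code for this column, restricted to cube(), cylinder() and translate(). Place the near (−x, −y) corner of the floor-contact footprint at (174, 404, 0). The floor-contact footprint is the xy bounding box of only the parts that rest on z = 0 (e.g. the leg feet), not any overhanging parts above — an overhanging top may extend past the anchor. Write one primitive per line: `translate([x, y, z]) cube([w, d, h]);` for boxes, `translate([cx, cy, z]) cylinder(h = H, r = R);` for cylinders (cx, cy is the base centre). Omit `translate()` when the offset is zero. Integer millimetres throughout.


translate([394, 624, 0]) cylinder(h = 2251, r = 220);


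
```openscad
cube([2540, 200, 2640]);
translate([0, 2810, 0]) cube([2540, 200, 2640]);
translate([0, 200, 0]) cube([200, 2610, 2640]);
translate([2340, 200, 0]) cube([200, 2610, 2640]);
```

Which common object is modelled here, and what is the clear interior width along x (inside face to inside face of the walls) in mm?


A house (or room) frame. The interior width is 2140 mm.

Four 2640 mm walls enclosing a rectangle with no floor or roof — a room or house frame. Outside width is 2540 mm and wall thickness is 200 mm, so the interior width is 2540 − 2 × 200 = 2140 mm.


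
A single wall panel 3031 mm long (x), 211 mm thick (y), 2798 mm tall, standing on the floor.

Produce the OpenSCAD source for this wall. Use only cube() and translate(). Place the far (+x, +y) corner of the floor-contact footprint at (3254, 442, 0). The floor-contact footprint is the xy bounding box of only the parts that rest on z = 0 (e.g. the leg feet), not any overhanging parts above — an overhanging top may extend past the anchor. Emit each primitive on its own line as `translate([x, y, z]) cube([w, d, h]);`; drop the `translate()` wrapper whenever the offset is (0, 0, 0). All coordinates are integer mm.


translate([223, 231, 0]) cube([3031, 211, 2798]);


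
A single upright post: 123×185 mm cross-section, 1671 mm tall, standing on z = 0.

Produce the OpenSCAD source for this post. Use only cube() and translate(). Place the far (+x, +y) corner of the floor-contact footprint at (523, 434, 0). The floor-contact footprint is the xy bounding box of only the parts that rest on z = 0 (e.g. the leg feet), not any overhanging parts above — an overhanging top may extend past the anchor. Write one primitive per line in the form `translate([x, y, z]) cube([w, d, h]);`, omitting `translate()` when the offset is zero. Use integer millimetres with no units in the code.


translate([400, 249, 0]) cube([123, 185, 1671]);


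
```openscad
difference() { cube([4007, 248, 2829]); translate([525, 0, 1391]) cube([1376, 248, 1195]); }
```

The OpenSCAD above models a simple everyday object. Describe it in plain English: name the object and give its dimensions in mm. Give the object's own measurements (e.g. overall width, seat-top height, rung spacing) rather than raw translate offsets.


A wall 4007 mm long (x), 248 mm thick (y), 2829 mm tall, with a rectangular window opening cut through it. The opening is 1376 mm wide and 1195 mm tall; its sill is at z = 1391 mm and its near (−x) edge is 525 mm from the wall's −x end. The opening passes through the full wall thickness.


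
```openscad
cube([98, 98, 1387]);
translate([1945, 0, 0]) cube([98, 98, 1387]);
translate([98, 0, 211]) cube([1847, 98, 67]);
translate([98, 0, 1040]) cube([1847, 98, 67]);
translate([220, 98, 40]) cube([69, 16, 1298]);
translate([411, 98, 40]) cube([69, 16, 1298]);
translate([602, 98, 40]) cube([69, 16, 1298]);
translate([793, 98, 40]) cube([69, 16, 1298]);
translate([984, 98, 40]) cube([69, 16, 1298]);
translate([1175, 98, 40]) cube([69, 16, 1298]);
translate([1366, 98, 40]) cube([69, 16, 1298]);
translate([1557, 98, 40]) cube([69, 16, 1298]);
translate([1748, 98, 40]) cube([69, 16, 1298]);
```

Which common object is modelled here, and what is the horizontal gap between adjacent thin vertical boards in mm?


A fence section. The picket gap is 122 mm.

Two posts, two rails, 9 pickets — a fence section. Span 1847 mm holds 9 pickets of 69 mm with 10 equal gaps: ⌊(1847 − 9·69) / 10⌋ = 122 mm.


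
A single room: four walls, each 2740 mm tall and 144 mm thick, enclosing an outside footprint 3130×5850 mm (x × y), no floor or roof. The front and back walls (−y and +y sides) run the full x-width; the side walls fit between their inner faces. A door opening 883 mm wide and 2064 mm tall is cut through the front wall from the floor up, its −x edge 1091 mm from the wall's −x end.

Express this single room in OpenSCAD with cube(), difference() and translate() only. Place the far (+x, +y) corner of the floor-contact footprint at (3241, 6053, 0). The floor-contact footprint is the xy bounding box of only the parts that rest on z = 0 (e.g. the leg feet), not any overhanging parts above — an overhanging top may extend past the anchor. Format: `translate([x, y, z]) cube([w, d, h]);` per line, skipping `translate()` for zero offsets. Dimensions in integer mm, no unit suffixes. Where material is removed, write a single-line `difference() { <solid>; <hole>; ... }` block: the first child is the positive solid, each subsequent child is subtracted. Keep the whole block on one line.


difference() { translate([111, 203, 0]) cube([3130, 144, 2740]); translate([1202, 203, 0]) cube([883, 144, 2064]); }
translate([111, 5909, 0]) cube([3130, 144, 2740]);
translate([111, 347, 0]) cube([144, 5562, 2740]);
translate([3097, 347, 0]) cube([144, 5562, 2740]);


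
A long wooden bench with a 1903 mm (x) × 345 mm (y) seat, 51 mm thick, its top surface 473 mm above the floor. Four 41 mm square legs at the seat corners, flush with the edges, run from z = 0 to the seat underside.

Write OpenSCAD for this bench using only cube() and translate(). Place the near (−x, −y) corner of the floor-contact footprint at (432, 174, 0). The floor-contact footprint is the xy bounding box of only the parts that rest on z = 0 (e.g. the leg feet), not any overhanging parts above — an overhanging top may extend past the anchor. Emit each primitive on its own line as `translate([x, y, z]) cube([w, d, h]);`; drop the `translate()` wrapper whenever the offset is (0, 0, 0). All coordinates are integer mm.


// leg_h = 473 − 51 = 422
translate([432, 174, 422]) cube([1903, 345, 51]);
translate([432, 174, 0]) cube([41, 41, 422]);
translate([432, 478, 0]) cube([41, 41, 422]);
translate([2294, 174, 0]) cube([41, 41, 422]);
translate([2294, 478, 0]) cube([41, 41, 422]);


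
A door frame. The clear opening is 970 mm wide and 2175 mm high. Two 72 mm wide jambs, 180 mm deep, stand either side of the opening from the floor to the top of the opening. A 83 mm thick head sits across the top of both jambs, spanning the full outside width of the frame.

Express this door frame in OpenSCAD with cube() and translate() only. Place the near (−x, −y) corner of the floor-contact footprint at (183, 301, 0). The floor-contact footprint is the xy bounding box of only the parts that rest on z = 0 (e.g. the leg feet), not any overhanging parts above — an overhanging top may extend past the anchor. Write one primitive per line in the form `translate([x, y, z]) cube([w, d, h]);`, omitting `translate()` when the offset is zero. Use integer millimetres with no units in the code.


translate([183, 301, 0]) cube([72, 180, 2175]);
translate([1225, 301, 0]) cube([72, 180, 2175]);
translate([183, 301, 2175]) cube([1114, 180, 83]);


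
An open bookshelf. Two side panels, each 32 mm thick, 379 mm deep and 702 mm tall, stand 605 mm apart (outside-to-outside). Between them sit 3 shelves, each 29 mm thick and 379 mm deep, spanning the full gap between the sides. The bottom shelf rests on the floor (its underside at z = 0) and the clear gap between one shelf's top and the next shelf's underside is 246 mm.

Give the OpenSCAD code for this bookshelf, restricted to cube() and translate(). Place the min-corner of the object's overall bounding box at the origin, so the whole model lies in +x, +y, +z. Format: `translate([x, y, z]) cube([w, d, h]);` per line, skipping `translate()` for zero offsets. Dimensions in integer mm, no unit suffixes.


cube([32, 379, 702]);
translate([573, 0, 0]) cube([32, 379, 702]);
translate([32, 0, 0]) cube([541, 379, 29]);
translate([32, 0, 275]) cube([541, 379, 29]);
translate([32, 0, 550]) cube([541, 379, 29]);


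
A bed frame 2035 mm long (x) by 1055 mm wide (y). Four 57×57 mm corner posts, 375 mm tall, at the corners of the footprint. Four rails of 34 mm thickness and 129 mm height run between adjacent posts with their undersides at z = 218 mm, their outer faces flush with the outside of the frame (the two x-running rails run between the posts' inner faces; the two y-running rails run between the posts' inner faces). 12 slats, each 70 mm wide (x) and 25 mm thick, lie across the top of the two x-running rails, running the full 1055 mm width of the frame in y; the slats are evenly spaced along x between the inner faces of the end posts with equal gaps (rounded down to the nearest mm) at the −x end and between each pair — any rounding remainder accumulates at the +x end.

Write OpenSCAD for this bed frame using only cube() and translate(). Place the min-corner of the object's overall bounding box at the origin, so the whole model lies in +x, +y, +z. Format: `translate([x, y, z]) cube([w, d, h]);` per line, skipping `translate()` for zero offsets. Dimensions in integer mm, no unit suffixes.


cube([57, 57, 375]);
translate([0, 998, 0]) cube([57, 57, 375]);
translate([1978, 0, 0]) cube([57, 57, 375]);
translate([1978, 998, 0]) cube([57, 57, 375]);
translate([57, 0, 218]) cube([1921, 34, 129]);
translate([57, 1021, 218]) cube([1921, 34, 129]);
translate([0, 57, 218]) cube([34, 941, 129]);
translate([2001, 57, 218]) cube([34, 941, 129]);
translate([140, 0, 347]) cube([70, 1055, 25]);
translate([293, 0, 347]) cube([70, 1055, 25]);
translate([446, 0, 347]) cube([70, 1055, 25]);
translate([599, 0, 347]) cube([70, 1055, 25]);
translate([752, 0, 347]) cube([70, 1055, 25]);
translate([905, 0, 347]) cube([70, 1055, 25]);
translate([1058, 0, 347]) cube([70, 1055, 25]);
translate([1211, 0, 347]) cube([70, 1055, 25]);
translate([1364, 0, 347]) cube([70, 1055, 25]);
translate([1517, 0, 347]) cube([70, 1055, 25]);
translate([1670, 0, 347]) cube([70, 1055, 25]);
translate([1823, 0, 347]) cube([70, 1055, 25]);


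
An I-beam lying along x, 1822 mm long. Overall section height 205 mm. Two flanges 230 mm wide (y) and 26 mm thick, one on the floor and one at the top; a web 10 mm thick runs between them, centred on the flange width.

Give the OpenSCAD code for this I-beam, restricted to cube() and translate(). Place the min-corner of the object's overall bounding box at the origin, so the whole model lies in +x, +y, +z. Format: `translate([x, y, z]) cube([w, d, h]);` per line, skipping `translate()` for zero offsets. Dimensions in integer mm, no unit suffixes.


cube([1822, 230, 26]);
translate([0, 110, 26]) cube([1822, 10, 153]);
translate([0, 0, 179]) cube([1822, 230, 26]);


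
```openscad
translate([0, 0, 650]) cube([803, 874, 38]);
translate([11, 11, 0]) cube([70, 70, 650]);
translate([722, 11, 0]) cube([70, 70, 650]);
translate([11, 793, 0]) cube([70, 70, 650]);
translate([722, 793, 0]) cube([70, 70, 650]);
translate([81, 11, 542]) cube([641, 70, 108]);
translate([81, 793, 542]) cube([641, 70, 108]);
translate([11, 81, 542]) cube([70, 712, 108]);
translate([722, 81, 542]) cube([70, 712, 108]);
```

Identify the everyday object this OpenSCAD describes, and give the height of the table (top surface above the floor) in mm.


A table. The table height is 688 mm.

A 803×874×38 slab sits at z = 650 on four 70 mm square posts — a table. The top surface is at 650 + 38 = 688 mm.
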